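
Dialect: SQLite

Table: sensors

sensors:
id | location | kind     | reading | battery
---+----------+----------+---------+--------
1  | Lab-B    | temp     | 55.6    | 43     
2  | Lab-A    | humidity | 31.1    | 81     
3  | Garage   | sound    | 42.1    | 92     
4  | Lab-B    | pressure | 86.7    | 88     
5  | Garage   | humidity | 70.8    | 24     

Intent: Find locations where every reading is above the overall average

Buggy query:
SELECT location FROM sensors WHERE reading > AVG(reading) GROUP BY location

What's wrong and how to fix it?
Bug: AVG() is an aggregate; it can't sit directly in WHERE

Fix: Use a subquery for AVG and a HAVING MIN(...) filter so the condition holds for every row in the group

Corrected query:
SELECT location FROM sensors GROUP BY location HAVING MIN(reading) > (SELECT AVG(reading) FROM sensors)

Result:
(no rows)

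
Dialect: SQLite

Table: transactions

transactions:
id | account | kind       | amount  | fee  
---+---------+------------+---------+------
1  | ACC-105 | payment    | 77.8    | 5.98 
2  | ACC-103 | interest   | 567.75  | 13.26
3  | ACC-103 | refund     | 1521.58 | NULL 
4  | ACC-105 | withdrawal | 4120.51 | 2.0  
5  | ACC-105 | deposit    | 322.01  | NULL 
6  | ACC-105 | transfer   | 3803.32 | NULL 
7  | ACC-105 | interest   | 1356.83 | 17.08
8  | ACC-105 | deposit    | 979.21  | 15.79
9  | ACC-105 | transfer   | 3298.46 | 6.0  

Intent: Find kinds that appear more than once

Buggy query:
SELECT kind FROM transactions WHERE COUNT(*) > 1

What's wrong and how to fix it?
Bug: WHERE can't reference COUNT(*); aggregates are computed after WHERE

Fix: GROUP BY kind, then filter groups with HAVING COUNT(*) > 1

Corrected query:
SELECT kind FROM transactions GROUP BY kind HAVING COUNT(*) > 1

Result:
kind    
--------
deposit 
interest
transfer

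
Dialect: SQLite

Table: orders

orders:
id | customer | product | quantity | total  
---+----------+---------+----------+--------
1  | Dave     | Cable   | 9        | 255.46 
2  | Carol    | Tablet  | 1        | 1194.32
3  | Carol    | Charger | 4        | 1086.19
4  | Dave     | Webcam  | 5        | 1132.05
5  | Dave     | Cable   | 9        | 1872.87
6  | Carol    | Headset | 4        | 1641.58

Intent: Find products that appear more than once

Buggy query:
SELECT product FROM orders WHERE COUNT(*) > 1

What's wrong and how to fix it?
Bug: WHERE can't reference COUNT(*); aggregates are computed after WHERE

Fix: GROUP BY product, then filter groups with HAVING COUNT(*) > 1

Corrected query:
SELECT product FROM orders GROUP BY product HAVING COUNT(*) > 1

Result:
product
-------
Cable  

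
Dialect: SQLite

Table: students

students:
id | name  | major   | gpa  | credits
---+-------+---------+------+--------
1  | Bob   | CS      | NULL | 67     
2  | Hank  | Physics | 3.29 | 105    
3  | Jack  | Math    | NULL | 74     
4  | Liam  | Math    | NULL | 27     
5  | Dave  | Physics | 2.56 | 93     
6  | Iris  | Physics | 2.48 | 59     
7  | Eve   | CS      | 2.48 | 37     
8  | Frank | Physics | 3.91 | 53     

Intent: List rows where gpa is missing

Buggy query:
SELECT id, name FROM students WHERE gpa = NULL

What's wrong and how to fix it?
Bug: Comparing to NULL with '=' never matches; NULL = NULL is unknown, not true

Fix: Replace '= NULL' with 'IS NULL'

Corrected query:
SELECT id, name FROM students WHERE gpa IS NULL

Result:
id | name
---+-----
1  | Bob 
3  | Jack
4  | Liam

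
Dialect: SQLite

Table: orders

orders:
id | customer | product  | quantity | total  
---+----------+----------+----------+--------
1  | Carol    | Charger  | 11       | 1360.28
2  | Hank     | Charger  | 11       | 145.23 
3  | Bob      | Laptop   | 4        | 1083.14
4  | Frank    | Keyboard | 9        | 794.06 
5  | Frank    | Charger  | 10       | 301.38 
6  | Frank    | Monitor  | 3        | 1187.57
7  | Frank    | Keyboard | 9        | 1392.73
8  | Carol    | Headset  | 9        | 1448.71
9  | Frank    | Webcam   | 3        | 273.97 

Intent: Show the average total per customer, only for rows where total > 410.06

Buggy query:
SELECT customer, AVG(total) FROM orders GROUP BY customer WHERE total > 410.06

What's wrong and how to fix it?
Bug: WHERE cannot follow GROUP BY

Fix: Place WHERE between FROM and GROUP BY

Corrected query:
SELECT customer, AVG(total) FROM orders WHERE total > 410.06 GROUP BY customer

Result:
customer | AVG(total) 
---------+------------
Bob      | 1083.14    
Carol    | 1404.495   
Frank    | 1124.786667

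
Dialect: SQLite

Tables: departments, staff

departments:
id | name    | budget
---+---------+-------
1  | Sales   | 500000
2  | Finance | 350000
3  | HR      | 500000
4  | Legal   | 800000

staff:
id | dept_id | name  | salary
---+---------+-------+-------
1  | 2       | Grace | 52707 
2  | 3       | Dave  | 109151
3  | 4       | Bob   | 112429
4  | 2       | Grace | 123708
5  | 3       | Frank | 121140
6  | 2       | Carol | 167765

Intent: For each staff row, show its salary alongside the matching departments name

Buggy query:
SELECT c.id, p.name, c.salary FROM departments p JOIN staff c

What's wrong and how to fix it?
Bug: JOIN with no ON clause produces a cartesian product; every staff row pairs with every departments row

Fix: Add ON c.dept_id = p.id to the JOIN

Corrected query:
SELECT c.id, p.name, c.salary FROM departments p JOIN staff c ON c.dept_id = p.id

Result:
id | name    | salary
---+---------+-------
1  | Finance | 52707 
2  | HR      | 109151
3  | Legal   | 112429
4  | Finance | 123708
5  | HR      | 121140
6  | Finance | 167765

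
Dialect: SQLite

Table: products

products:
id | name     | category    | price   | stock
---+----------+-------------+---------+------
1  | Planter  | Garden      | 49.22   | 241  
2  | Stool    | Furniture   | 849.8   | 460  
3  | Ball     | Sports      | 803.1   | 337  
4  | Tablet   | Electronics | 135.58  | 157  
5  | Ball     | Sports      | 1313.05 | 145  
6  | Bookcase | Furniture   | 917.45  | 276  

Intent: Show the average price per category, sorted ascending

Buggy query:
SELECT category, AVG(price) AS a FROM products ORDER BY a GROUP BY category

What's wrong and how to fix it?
Bug: ORDER BY appears before GROUP BY; SQL clause order requires GROUP BY first

Fix: Move ORDER BY to the end, after GROUP BY

Corrected query:
SELECT category, AVG(price) AS a FROM products GROUP BY category ORDER BY a

Result:
category    | a       
------------+---------
Garden      | 49.22   
Electronics | 135.58  
Furniture   | 883.625 
Sports      | 1058.075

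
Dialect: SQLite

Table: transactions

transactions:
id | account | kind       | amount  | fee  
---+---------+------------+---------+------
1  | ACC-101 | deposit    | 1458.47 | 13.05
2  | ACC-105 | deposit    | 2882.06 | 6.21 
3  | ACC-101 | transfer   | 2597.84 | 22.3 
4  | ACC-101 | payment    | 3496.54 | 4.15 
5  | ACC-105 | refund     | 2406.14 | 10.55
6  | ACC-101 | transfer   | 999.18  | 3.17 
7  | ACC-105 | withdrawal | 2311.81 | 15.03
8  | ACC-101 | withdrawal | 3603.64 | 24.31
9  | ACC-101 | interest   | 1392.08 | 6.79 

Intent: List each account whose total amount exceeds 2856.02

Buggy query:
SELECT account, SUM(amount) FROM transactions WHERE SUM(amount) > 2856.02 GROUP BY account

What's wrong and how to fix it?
Bug: SUM(amount) is an aggregate, but WHERE filters rows before aggregation

Fix: Use HAVING (which filters groups after aggregation) instead of WHERE

Corrected query:
SELECT account, SUM(amount) FROM transactions GROUP BY account HAVING SUM(amount) > 2856.02

Result:
account | SUM(amount)
--------+------------
ACC-101 | 13547.75   
ACC-105 | 7600.01    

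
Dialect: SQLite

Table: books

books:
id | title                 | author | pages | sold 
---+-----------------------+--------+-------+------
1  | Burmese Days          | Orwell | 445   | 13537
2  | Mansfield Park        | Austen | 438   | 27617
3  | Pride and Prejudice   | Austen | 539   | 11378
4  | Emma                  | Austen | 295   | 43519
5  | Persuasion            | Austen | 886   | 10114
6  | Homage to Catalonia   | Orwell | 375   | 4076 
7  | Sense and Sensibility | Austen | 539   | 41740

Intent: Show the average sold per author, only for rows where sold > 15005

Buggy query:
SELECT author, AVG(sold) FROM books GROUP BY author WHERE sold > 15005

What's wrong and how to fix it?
Bug: WHERE cannot follow GROUP BY

Fix: Place WHERE between FROM and GROUP BY

Corrected query:
SELECT author, AVG(sold) FROM books WHERE sold > 15005 GROUP BY author

Result:
author | AVG(sold)   
-------+-------------
Austen | 37625.333333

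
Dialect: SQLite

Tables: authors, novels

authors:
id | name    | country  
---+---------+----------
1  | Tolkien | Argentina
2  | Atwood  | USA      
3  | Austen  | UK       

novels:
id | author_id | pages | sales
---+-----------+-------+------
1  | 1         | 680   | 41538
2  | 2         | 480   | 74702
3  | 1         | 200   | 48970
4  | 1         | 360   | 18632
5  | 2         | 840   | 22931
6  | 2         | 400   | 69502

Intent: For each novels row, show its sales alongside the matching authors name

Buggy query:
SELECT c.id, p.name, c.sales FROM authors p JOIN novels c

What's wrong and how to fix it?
Bug: JOIN with no ON clause produces a cartesian product; every novels row pairs with every authors row

Fix: Add ON c.author_id = p.id to the JOIN

Corrected query:
SELECT c.id, p.name, c.sales FROM authors p JOIN novels c ON c.author_id = p.id

Result:
id | name    | sales
---+---------+------
1  | Tolkien | 41538
2  | Atwood  | 74702
3  | Tolkien | 48970
4  | Tolkien | 18632
5  | Atwood  | 22931
6  | Atwood  | 69502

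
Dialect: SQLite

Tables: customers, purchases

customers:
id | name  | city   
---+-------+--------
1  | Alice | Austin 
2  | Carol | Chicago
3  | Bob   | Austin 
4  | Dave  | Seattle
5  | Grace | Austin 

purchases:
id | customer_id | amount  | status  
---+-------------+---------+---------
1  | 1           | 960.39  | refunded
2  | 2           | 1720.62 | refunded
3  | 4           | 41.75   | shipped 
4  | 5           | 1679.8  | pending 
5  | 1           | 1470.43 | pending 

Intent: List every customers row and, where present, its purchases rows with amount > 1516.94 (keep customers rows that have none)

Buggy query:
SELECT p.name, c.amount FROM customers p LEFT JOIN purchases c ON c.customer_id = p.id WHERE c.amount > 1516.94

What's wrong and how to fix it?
Bug: Filtering c.amount in WHERE discards the NULL rows produced by LEFT JOIN, turning it into an inner join

Fix: Put 'c.amount > 1516.94' in the JOIN's ON clause instead of WHERE

Corrected query:
SELECT p.name, c.amount FROM customers p LEFT JOIN purchases c ON c.customer_id = p.id AND c.amount > 1516.94

Result:
name  | amount 
------+--------
Alice | NULL   
Carol | 1720.62
Bob   | NULL   
Dave  | NULL   
Grace | 1679.8 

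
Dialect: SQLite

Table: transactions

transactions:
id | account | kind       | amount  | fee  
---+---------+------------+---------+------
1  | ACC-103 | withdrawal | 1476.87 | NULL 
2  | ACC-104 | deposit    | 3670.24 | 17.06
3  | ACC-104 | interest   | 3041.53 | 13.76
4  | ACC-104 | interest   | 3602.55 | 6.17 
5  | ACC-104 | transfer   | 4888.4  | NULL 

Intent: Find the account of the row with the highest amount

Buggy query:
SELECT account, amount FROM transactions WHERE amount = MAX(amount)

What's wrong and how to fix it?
Bug: MAX(amount) is an aggregate and cannot be used directly in WHERE

Fix: Use a subquery: WHERE amount = (SELECT MAX(amount) FROM transactions)

Corrected query:
SELECT account, amount FROM transactions WHERE amount = (SELECT MAX(amount) FROM transactions)

Result:
account | amount
--------+-------
ACC-104 | 4888.4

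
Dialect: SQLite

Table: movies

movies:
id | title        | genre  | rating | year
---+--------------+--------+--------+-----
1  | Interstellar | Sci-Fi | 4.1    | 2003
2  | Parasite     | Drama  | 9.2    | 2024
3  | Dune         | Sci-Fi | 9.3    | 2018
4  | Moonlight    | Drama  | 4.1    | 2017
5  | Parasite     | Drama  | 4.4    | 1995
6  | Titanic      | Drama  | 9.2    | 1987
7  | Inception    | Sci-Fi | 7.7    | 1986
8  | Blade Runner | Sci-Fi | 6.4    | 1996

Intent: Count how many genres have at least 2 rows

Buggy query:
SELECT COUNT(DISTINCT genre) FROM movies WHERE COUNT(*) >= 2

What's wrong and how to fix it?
Bug: COUNT(*) cannot appear in WHERE; the per-group count doesn't exist yet

Fix: Use a subquery that GROUPs and filters with HAVING, then count its rows

Corrected query:
SELECT COUNT(*) FROM (SELECT genre FROM movies GROUP BY genre HAVING COUNT(*) >= 2)

Result:
COUNT(*)
--------
2       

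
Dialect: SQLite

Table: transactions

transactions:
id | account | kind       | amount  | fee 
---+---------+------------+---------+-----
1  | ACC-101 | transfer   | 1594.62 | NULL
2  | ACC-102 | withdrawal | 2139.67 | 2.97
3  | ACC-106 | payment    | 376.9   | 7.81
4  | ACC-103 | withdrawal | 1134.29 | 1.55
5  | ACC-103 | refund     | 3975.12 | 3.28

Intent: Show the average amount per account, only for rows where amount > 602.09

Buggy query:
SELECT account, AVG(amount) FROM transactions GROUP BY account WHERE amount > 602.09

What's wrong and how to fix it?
Bug: WHERE cannot follow GROUP BY

Fix: Place WHERE between FROM and GROUP BY

Corrected query:
SELECT account, AVG(amount) FROM transactions WHERE amount > 602.09 GROUP BY account

Result:
account | AVG(amount)
--------+------------
ACC-101 | 1594.62    
ACC-102 | 2139.67    
ACC-103 | 2554.705   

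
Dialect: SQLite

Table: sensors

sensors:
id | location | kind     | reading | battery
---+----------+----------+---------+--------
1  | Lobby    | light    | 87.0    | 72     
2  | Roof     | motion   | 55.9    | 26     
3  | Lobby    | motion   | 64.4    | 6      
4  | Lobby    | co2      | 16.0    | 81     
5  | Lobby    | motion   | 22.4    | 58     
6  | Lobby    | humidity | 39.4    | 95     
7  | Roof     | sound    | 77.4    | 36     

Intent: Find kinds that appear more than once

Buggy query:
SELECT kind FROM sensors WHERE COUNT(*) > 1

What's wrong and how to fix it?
Bug: WHERE can't reference COUNT(*); aggregates are computed after WHERE

Fix: GROUP BY kind, then filter groups with HAVING COUNT(*) > 1

Corrected query:
SELECT kind FROM sensors GROUP BY kind HAVING COUNT(*) > 1

Result:
kind  
------
motion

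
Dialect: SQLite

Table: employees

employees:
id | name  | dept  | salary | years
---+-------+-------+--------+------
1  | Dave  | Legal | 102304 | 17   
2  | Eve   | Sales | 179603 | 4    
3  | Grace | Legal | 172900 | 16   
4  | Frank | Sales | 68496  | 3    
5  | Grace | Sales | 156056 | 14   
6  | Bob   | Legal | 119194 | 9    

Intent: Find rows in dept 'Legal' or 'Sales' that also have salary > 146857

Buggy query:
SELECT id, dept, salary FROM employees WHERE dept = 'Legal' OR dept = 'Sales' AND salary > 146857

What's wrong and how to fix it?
Bug: AND binds tighter than OR, so this parses as dept = 'Legal' OR (dept = 'Sales' AND salary > 146857)

Fix: Add parentheses around the OR so the AND applies to both alternatives

Corrected query:
SELECT id, dept, salary FROM employees WHERE (dept = 'Legal' OR dept = 'Sales') AND salary > 146857

Result:
id | dept  | salary
---+-------+-------
2  | Sales | 179603
3  | Legal | 172900
5  | Sales | 156056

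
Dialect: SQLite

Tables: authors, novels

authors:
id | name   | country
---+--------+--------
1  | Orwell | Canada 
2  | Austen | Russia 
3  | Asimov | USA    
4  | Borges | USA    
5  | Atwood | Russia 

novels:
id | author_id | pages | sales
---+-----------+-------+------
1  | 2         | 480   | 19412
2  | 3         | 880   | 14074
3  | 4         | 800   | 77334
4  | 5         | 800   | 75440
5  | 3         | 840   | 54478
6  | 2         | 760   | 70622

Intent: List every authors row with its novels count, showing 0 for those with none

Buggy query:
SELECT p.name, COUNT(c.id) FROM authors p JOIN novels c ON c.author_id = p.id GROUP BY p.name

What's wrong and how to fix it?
Bug: INNER JOIN drops authors rows that have no matching novels rows

Fix: Switch to LEFT JOIN to retain unmatched parent rows

Corrected query:
SELECT p.name, COUNT(c.id) FROM authors p LEFT JOIN novels c ON c.author_id = p.id GROUP BY p.name

Result:
name   | COUNT(c.id)
-------+------------
Asimov | 2          
Atwood | 1          
Austen | 2          
Borges | 1          
Orwell | 0          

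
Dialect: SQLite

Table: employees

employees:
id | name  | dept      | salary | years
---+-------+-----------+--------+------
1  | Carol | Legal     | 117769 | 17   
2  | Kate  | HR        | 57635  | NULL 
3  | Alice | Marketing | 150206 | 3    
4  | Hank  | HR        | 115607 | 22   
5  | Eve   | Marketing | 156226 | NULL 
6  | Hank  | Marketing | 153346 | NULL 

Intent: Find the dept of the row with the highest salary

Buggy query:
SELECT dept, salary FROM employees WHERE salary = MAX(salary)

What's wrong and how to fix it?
Bug: MAX(salary) is an aggregate and cannot be used directly in WHERE

Fix: Wrap MAX in a scalar subquery so WHERE compares against a single value

Corrected query:
SELECT dept, salary FROM employees WHERE salary = (SELECT MAX(salary) FROM employees)

Result:
dept      | salary
----------+-------
Marketing | 156226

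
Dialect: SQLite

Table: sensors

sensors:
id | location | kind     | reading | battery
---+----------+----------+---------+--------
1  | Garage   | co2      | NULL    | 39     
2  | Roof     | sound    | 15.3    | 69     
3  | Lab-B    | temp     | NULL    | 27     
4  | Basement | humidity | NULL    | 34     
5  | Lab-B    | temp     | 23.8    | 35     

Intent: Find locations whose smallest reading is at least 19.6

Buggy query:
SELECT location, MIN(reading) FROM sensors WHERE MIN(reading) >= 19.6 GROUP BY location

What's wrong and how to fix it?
Bug: MIN() in WHERE is a misuse of aggregate

Fix: Replace WHERE with HAVING after the GROUP BY

Corrected query:
SELECT location, MIN(reading) FROM sensors GROUP BY location HAVING MIN(reading) >= 19.6

Result:
location | MIN(reading)
---------+-------------
Lab-B    | 23.8        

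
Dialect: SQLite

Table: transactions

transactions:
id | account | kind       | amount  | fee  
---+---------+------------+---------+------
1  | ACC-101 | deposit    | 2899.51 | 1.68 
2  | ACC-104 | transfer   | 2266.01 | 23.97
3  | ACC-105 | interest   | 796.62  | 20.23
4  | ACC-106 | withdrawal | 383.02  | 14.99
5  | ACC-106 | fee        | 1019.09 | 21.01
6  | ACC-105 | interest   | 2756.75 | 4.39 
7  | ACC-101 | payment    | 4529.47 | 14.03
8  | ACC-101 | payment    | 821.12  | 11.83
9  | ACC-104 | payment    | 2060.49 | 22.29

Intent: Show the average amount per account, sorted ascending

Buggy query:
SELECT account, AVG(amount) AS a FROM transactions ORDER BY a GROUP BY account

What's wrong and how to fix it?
Bug: GROUP BY must precede ORDER BY

Fix: Reorder: SELECT … FROM … GROUP BY … ORDER BY …

Corrected query:
SELECT account, AVG(amount) AS a FROM transactions GROUP BY account ORDER BY a

Result:
account | a          
--------+------------
ACC-106 | 701.055    
ACC-105 | 1776.685   
ACC-104 | 2163.25    
ACC-101 | 2750.033333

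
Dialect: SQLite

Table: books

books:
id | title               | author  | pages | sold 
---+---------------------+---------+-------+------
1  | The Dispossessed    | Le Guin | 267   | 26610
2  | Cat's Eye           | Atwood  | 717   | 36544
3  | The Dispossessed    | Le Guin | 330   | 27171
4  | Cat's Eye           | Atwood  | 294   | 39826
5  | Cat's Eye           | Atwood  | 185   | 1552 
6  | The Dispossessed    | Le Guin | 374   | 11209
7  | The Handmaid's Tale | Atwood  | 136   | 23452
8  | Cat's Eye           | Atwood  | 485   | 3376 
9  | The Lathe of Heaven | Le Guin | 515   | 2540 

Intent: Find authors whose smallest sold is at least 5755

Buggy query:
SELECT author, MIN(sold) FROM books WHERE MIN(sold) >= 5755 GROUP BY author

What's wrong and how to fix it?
Bug: Aggregates like MIN are computed per group after WHERE runs

Fix: Replace WHERE with HAVING after the GROUP BY

Corrected query:
SELECT author, MIN(sold) FROM books GROUP BY author HAVING MIN(sold) >= 5755

Result:
(no rows)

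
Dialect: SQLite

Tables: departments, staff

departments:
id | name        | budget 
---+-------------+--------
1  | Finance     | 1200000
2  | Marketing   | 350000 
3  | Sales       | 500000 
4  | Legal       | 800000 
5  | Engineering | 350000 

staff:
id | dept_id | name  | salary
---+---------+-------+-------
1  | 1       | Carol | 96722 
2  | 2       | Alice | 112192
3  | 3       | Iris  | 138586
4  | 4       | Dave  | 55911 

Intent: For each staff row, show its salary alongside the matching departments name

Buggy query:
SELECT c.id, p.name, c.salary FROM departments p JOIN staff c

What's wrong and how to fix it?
Bug: Missing join condition: each staff row is matched to all departments rows instead of just its own

Fix: Add ON c.dept_id = p.id to the JOIN

Corrected query:
SELECT c.id, p.name, c.salary FROM departments p JOIN staff c ON c.dept_id = p.id

Result:
id | name      | salary
---+-----------+-------
1  | Finance   | 96722 
2  | Marketing | 112192
3  | Sales     | 138586
4  | Legal     | 55911 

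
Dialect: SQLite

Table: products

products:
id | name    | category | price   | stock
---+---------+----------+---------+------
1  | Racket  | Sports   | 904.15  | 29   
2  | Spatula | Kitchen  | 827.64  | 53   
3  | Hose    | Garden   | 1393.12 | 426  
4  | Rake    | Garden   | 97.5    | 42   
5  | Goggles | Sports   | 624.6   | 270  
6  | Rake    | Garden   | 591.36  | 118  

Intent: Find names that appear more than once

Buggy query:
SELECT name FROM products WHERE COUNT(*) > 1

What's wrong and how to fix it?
Bug: COUNT(*) is an aggregate and cannot be used in WHERE

Fix: GROUP BY name, then filter groups with HAVING COUNT(*) > 1

Corrected query:
SELECT name FROM products GROUP BY name HAVING COUNT(*) > 1

Result:
name
----
Rake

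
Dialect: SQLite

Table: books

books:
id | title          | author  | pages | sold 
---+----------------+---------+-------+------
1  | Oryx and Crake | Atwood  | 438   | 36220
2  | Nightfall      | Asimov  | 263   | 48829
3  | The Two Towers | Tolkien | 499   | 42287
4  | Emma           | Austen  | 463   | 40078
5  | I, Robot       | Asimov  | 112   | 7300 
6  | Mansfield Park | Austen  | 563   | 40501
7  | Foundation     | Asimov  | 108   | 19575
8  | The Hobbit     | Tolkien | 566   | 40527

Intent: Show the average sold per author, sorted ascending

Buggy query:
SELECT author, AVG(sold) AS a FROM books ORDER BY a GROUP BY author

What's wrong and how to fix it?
Bug: ORDER BY appears before GROUP BY; SQL clause order requires GROUP BY first

Fix: Reorder: SELECT … FROM … GROUP BY … ORDER BY …

Corrected query:
SELECT author, AVG(sold) AS a FROM books GROUP BY author ORDER BY a

Result:
author  | a           
--------+-------------
Asimov  | 25234.666667
Atwood  | 36220       
Austen  | 40289.5     
Tolkien | 41407       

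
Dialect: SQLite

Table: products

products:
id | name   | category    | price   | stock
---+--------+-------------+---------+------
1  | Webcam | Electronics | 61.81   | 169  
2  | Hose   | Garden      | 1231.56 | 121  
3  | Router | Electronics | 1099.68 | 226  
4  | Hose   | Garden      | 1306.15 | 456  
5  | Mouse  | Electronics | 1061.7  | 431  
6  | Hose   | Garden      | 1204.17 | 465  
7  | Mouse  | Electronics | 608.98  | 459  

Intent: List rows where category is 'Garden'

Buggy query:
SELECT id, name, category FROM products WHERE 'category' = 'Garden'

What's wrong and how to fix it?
Bug: 'category' in single quotes is a string literal, not the column; the comparison is literal-vs-literal and never true

Fix: Remove the quotes around the column name (or use double quotes for an identifier)

Corrected query:
SELECT id, name, category FROM products WHERE category = 'Garden'

Result:
id | name | category
---+------+---------
2  | Hose | Garden  
4  | Hose | Garden  
6  | Hose | Garden  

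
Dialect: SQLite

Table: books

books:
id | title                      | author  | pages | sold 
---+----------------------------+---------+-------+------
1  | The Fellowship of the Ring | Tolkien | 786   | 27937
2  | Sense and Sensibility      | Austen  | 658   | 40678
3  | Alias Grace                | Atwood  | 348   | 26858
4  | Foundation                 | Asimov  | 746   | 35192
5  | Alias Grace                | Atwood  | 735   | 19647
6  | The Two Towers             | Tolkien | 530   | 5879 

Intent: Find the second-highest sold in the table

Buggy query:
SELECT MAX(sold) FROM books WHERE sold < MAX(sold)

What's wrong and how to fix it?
Bug: The inner MAX is an aggregate inside WHERE, which is not allowed

Fix: Compute the overall MAX in a subquery, then take MAX of rows below it

Corrected query:
SELECT MAX(sold) FROM books WHERE sold < (SELECT MAX(sold) FROM books)

Result:
MAX(sold)
---------
35192    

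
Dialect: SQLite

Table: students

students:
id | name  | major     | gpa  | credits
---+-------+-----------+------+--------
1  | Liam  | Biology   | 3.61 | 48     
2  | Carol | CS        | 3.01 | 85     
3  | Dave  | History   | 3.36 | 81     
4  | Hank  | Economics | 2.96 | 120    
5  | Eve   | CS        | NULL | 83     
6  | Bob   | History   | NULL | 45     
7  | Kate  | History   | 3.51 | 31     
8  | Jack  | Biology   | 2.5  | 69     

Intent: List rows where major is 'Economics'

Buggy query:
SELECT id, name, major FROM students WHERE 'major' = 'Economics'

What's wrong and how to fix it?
Bug: Single quotes denote string literals in SQL; the column name is being compared as a constant string

Fix: Remove the quotes around the column name (or use double quotes for an identifier)

Corrected query:
SELECT id, name, major FROM students WHERE major = 'Economics'

Result:
id | name | major    
---+------+----------
4  | Hank | Economics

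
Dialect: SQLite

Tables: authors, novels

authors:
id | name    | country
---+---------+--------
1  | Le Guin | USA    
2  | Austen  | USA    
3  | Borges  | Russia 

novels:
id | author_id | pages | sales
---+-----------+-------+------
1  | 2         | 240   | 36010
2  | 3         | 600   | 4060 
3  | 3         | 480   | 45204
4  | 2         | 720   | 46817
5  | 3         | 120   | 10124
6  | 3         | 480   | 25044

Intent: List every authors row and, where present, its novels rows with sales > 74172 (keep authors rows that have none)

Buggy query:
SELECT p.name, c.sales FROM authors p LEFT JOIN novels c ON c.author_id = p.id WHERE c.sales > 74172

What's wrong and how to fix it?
Bug: Filtering c.sales in WHERE discards the NULL rows produced by LEFT JOIN, turning it into an inner join

Fix: Move the right-table condition into the ON clause so unmatched parents are kept

Corrected query:
SELECT p.name, c.sales FROM authors p LEFT JOIN novels c ON c.author_id = p.id AND c.sales > 74172

Result:
name    | sales
--------+------
Le Guin | NULL 
Austen  | NULL 
Borges  | NULL 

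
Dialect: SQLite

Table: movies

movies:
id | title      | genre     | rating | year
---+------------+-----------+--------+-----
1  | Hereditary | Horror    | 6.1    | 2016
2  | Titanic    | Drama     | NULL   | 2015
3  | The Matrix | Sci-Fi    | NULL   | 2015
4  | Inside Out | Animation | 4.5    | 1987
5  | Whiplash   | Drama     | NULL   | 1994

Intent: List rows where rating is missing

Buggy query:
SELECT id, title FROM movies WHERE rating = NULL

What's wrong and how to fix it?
Bug: '= NULL' is always unknown in SQL three-valued logic, so no rows match

Fix: Use IS NULL to test for NULL

Corrected query:
SELECT id, title FROM movies WHERE rating IS NULL

Result:
id | title     
---+-----------
2  | Titanic   
3  | The Matrix
5  | Whiplash  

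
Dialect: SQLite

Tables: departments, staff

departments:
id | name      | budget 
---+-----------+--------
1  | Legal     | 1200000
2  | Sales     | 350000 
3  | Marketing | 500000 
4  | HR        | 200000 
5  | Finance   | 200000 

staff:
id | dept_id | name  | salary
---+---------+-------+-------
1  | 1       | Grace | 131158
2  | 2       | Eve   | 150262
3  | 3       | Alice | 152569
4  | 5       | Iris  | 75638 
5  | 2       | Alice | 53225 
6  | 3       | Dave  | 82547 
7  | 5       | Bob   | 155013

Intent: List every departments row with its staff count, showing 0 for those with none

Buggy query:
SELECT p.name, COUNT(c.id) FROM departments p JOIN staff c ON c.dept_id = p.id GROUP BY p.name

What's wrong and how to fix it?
Bug: An inner join excludes parents with zero children

Fix: Switch to LEFT JOIN to retain unmatched parent rows

Corrected query:
SELECT p.name, COUNT(c.id) FROM departments p LEFT JOIN staff c ON c.dept_id = p.id GROUP BY p.name

Result:
name      | COUNT(c.id)
----------+------------
Finance   | 2          
HR        | 0          
Legal     | 1          
Marketing | 2          
Sales     | 2          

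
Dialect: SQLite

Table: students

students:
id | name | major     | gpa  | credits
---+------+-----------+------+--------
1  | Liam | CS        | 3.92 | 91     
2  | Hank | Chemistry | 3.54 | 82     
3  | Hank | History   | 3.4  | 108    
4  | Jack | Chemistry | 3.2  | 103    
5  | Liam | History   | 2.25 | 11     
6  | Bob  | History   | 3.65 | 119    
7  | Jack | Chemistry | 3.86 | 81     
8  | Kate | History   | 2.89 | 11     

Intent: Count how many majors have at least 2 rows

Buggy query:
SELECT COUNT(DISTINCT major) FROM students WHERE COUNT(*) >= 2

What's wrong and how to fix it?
Bug: COUNT(*) cannot appear in WHERE; the per-group count doesn't exist yet

Fix: Group first with HAVING COUNT(*) >= 2, then COUNT the resulting groups

Corrected query:
SELECT COUNT(*) FROM (SELECT major FROM students GROUP BY major HAVING COUNT(*) >= 2)

Result:
COUNT(*)
--------
2       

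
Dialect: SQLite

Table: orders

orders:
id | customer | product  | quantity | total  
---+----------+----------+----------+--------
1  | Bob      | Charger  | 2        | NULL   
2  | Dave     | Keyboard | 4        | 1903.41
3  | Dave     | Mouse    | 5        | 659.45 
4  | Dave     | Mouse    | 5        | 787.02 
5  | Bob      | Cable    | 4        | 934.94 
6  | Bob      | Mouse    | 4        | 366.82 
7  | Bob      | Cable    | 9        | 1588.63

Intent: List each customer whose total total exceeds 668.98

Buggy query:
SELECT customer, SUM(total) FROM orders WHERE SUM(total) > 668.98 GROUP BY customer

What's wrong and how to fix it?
Bug: SUM(total) is an aggregate, but WHERE filters rows before aggregation

Fix: Move the aggregate condition to a HAVING clause

Corrected query:
SELECT customer, SUM(total) FROM orders GROUP BY customer HAVING SUM(total) > 668.98

Result:
customer | SUM(total)
---------+-----------
Bob      | 2890.39   
Dave     | 3349.88   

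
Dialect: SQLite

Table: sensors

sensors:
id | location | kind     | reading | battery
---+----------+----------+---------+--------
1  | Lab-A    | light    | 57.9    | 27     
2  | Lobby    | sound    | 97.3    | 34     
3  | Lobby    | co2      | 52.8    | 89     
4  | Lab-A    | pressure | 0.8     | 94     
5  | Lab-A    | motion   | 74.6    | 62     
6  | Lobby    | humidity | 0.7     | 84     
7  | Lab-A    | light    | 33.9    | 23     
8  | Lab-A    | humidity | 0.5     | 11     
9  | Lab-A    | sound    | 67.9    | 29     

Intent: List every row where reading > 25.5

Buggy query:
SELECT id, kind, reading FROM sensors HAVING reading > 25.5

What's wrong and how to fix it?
Bug: HAVING filters the output of aggregation, but this query has no GROUP BY and no aggregate functions, so SQLite rejects it (HAVING clause on a non-aggregate query); the condition here is per row

Fix: Replace HAVING with WHERE since the condition applies to individual rows

Corrected query:
SELECT id, kind, reading FROM sensors WHERE reading > 25.5

Result:
id | kind   | reading
---+--------+--------
1  | light  | 57.9   
2  | sound  | 97.3   
3  | co2    | 52.8   
5  | motion | 74.6   
7  | light  | 33.9   
9  | sound  | 67.9   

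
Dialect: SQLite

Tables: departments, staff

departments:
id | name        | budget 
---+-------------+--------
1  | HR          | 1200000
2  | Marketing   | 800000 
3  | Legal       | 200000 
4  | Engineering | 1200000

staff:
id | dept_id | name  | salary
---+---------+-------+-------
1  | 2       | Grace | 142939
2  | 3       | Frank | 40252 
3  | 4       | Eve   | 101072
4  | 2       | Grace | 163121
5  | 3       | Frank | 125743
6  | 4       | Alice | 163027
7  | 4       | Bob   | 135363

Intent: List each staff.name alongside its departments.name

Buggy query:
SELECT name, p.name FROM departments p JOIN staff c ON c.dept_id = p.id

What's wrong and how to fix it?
Bug: 'name' exists in both joined tables, so the database can't tell which one is meant

Fix: Prefix ambiguous columns with the table alias

Corrected query:
SELECT c.name, p.name FROM departments p JOIN staff c ON c.dept_id = p.id

Result:
name  | name       
------+------------
Grace | Marketing  
Frank | Legal      
Eve   | Engineering
Grace | Marketing  
Frank | Legal      
Alice | Engineering
Bob   | Engineering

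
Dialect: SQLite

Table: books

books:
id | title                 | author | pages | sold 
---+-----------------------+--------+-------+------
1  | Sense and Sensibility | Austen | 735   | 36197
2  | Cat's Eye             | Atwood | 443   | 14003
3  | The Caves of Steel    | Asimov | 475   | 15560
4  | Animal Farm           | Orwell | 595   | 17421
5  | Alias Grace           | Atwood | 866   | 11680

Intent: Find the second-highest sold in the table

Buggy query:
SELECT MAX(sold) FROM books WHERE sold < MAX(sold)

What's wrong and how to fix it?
Bug: The inner MAX is an aggregate inside WHERE, which is not allowed

Fix: Put the inner MAX in a scalar subquery

Corrected query:
SELECT MAX(sold) FROM books WHERE sold < (SELECT MAX(sold) FROM books)

Result:
MAX(sold)
---------
17421    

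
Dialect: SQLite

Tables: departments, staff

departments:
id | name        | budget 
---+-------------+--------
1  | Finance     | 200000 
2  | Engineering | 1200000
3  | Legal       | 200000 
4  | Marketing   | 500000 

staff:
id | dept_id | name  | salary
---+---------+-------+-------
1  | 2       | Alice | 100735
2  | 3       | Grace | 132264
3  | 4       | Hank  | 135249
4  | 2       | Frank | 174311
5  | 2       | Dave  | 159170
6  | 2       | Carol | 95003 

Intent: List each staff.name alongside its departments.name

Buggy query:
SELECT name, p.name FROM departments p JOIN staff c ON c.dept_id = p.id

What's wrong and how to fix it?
Bug: Both tables have a 'name' column; the unqualified reference is ambiguous

Fix: Prefix ambiguous columns with the table alias

Corrected query:
SELECT c.name, p.name FROM departments p JOIN staff c ON c.dept_id = p.id

Result:
name  | name       
------+------------
Alice | Engineering
Grace | Legal      
Hank  | Marketing  
Frank | Engineering
Dave  | Engineering
Carol | Engineering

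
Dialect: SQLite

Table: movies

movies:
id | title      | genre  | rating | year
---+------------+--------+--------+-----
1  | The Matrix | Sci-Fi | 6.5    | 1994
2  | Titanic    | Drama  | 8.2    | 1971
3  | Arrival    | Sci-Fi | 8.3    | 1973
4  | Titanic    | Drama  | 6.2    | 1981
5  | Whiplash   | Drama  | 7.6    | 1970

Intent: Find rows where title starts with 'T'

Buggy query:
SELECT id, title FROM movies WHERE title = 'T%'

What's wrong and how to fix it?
Bug: Wildcards only work with LIKE; '=' treats '%' as a literal character

Fix: Use LIKE for wildcard pattern matching

Corrected query:
SELECT id, title FROM movies WHERE title LIKE 'T%'

Result:
id | title     
---+-----------
1  | The Matrix
2  | Titanic   
4  | Titanic   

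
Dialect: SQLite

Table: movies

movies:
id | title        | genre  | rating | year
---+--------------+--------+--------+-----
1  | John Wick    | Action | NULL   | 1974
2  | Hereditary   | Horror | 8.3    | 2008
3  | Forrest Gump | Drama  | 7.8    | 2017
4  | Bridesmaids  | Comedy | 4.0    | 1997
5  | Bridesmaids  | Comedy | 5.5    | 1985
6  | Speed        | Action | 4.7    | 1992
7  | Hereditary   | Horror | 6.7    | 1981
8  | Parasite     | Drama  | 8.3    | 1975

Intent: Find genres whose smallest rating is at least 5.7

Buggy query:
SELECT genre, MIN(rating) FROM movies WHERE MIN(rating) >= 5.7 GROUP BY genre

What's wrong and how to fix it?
Bug: MIN() in WHERE is a misuse of aggregate

Fix: Replace WHERE with HAVING after the GROUP BY

Corrected query:
SELECT genre, MIN(rating) FROM movies GROUP BY genre HAVING MIN(rating) >= 5.7

Result:
genre  | MIN(rating)
-------+------------
Drama  | 7.8        
Horror | 6.7        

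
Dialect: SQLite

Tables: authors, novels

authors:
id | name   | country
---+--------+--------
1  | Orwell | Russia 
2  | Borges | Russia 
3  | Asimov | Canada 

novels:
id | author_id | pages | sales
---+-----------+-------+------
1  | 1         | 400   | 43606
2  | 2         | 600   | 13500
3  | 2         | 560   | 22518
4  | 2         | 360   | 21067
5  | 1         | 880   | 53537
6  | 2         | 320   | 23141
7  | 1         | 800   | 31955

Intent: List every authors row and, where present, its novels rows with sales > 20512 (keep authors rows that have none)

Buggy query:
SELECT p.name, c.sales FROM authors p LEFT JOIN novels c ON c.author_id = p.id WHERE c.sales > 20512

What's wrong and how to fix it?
Bug: A WHERE condition on the right-hand table after LEFT JOIN drops unmatched parents

Fix: Move the right-table condition into the ON clause so unmatched parents are kept

Corrected query:
SELECT p.name, c.sales FROM authors p LEFT JOIN novels c ON c.author_id = p.id AND c.sales > 20512

Result:
name   | sales
-------+------
Orwell | 31955
Orwell | 43606
Orwell | 53537
Borges | 21067
Borges | 22518
Borges | 23141
Asimov | NULL 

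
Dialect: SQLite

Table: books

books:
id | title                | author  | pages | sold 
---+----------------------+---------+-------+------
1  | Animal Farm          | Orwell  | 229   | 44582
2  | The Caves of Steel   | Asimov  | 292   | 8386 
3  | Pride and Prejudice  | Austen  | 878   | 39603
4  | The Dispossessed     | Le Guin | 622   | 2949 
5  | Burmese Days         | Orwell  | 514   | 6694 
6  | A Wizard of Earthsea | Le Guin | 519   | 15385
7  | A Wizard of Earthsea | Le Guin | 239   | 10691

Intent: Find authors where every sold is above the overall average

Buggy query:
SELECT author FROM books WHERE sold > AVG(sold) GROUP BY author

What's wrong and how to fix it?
Bug: WHERE evaluates per row before aggregation, so AVG() is unavailable

Fix: Use a subquery for AVG and a HAVING MIN(...) filter so the condition holds for every row in the group

Corrected query:
SELECT author FROM books GROUP BY author HAVING MIN(sold) > (SELECT AVG(sold) FROM books)

Result:
author
------
Austen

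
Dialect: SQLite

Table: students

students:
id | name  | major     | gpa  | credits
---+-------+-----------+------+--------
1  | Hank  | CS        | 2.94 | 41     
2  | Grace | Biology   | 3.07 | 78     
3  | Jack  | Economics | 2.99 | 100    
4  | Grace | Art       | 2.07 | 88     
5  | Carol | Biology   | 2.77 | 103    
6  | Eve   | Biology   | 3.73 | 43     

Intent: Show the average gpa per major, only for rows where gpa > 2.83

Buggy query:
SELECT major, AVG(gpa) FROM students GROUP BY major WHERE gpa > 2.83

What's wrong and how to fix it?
Bug: Row-level WHERE must come before GROUP BY in the clause order

Fix: Move the WHERE clause before GROUP BY

Corrected query:
SELECT major, AVG(gpa) FROM students WHERE gpa > 2.83 GROUP BY major

Result:
major     | AVG(gpa)
----------+---------
Biology   | 3.4     
CS        | 2.94    
Economics | 2.99    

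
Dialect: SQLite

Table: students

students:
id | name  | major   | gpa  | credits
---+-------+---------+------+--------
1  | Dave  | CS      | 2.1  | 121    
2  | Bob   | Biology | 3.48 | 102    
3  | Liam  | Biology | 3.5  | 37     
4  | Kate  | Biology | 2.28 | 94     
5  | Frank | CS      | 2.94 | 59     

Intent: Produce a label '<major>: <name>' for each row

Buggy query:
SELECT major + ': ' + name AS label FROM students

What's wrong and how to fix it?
Bug: '+' is numeric addition; on text columns SQLite converts them to 0 instead of concatenating

Fix: Replace + with || to concatenate text

Corrected query:
SELECT major || ': ' || name AS label FROM students

Result:
label        
-------------
CS: Dave     
Biology: Bob 
Biology: Liam
Biology: Kate
CS: Frank    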